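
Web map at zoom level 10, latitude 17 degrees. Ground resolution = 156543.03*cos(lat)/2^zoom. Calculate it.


res = 156543.03 * cos(17) / 2^10 = 156543.03 * 0.95630476 / 1024 = 146.19 m/pixel

146.19 m/pixel


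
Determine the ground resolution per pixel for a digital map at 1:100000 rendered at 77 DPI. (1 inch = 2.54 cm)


pixel_cm = 2.54 / 77 ≈ 0.032987 cm
ground = pixel_cm * 100000 / 100 = 2.54 * 100000 / (77 * 100) = 254000 / 7700 ≈ 32.99 m

32.99 m


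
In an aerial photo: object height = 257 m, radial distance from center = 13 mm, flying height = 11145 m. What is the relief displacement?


d = h * r / H = 257 * 13 / 11145 = 0.3 mm

0.3 mm


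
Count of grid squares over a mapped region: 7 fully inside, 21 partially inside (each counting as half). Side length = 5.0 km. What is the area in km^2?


effective squares = 7 + 21 * 0.5 = 17.5
area = 17.5 * 25.0 = 437.5 km^2

437.5 km^2


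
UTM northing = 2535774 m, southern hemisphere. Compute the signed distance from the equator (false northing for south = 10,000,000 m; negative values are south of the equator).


For southern: actual = 2535774 - 10000000 = -7464226 m

-7464226 m


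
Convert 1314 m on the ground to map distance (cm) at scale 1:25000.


map_cm = 1314 * 100 / 25000 = 5.256 cm ≈ 5.26 cm

5.26 cm


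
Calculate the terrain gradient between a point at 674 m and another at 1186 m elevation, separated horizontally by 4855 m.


gradient = (1186 - 674) / 4855 = 512 / 4855 = 0.1055

0.1055


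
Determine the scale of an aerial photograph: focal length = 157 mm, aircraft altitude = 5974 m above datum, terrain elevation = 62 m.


scale = f / (H - h) = 157 mm / 5912 m = 157 / 5912000 = 1:37656

1:37656


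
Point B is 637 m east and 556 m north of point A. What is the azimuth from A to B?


az = atan2(637, 556) = 48.9 deg
adjusted to 0-360: 48.9 degrees

48.9 degrees


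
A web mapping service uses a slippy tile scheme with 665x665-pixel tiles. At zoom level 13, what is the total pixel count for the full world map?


tiles per axis = 2^13 = 8192
total tiles = 8192^2 = 67108864
pixels per axis = 8192 * 665 = 5447680
total pixels = 5447680^2 = 29677217382400

29677217382400 pixels


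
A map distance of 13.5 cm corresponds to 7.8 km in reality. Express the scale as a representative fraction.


ground = 7.8 km = 780000 cm; RF denominator = ground / map = 780000 / 13.5 ≈ 57778; RF = 1:57778

1:57778


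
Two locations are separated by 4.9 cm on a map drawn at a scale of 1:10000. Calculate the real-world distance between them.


ground = 4.9 cm * 10000 / 100 = 490.0 m

490.0 m


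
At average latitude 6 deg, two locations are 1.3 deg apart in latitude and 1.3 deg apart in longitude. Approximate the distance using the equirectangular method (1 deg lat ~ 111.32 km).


dlat_km = 1.3 * 111.32 = 144.716
dlon_km = 1.3 * 111.32 * cos(6) ≈ 143.923
dist = sqrt(144.716^2 + 143.923^2) ≈ 204.1 km

204.1 km


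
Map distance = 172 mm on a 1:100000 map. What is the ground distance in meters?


ground = 172 mm * 100000 / 1000 = 17200.0 m

17200.0 m


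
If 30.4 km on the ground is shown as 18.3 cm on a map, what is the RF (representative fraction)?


ground = 30.4 km = 3040000 cm; RF denominator = ground / map = 3040000 / 18.3 ≈ 166120; RF = 1:166120

1:166120


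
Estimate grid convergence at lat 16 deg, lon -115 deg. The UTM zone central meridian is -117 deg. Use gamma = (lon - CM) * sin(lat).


gamma = (-115 - -117) * sin(16) = 2 * 0.275637 = 0.551 degrees

0.551 degrees


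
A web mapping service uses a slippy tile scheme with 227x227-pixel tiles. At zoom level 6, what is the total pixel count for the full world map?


tiles per axis = 2^6 = 64
total tiles = 64^2 = 4096
pixels per axis = 64 * 227 = 14528
total pixels = 14528^2 = 211062784

211062784 pixels


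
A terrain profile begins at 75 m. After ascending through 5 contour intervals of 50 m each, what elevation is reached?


elevation = 75 + 5 * 50 = 325 m

325 m


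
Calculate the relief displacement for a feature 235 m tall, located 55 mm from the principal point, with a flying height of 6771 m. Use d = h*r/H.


d = h * r / H = 235 * 55 / 6771 = 1.91 mm

1.91 mm


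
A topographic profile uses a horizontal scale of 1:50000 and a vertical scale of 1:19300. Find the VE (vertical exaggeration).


VE = horizontal_scale / vertical_scale = 50000 / 19300 ≈ 2.6

2.6x


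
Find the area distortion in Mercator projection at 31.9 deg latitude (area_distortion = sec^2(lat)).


area_distortion = 1/cos^2(31.9) = 1.387

1.387


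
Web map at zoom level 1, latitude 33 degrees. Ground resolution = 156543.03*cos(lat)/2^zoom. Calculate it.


res = 156543.03 * cos(33) / 2^1 = 156543.03 * 0.83867057 / 2 = 65644.02 m/pixel

65644.02 m/pixel


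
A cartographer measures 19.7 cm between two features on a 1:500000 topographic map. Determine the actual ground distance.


ground = 19.7 cm * 500000 / 100 = 98500.0 m = 98.5 km

98.5 km


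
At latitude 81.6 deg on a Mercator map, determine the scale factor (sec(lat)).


SF = 1 / cos(81.6) = 1 / 0.146083 = 6.845

6.845


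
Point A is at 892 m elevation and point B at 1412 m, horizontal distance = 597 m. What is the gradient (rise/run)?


gradient = (1412 - 892) / 597 = 520 / 597 = 0.871

0.871


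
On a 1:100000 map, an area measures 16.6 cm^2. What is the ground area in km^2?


ground_area = 16.6 * (100000/100)^2 = 16600000.0 m^2 = 16.6 km^2

16.6 km^2


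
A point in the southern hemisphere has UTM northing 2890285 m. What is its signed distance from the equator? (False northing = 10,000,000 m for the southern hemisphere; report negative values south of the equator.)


For southern: actual = 2890285 - 10000000 = -7109715 m

-7109715 m


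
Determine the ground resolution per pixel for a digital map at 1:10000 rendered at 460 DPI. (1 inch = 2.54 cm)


pixel_cm = 2.54 / 460 ≈ 0.005522 cm
ground = pixel_cm * 10000 / 100 = 2.54 * 10000 / (460 * 100) = 25400 / 46000 ≈ 0.55 m

0.55 m


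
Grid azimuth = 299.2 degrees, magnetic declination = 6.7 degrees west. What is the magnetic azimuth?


magnetic azimuth = grid azimuth - declination (east +ve)
mag_az = 299.2 - -6.7 = 305.9 degrees

305.9 degrees


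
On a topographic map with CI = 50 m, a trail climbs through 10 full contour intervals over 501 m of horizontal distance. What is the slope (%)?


elevation change = 10 * 50 = 500 m
slope = 500 / 501 * 100 = 99.8%

99.8%


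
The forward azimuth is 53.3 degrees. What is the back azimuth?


back azimuth = (53.3 + 180) mod 360 = 233.3 degrees

233.3 degrees


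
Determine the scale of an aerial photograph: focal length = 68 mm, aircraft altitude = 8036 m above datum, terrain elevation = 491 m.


scale = f / (H - h) = 68 mm / 7545 m = 68 / 7545000 = 1:110956

1:110956


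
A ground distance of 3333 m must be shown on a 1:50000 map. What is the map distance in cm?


map_cm = 3333 * 100 / 50000 = 6.666 cm ≈ 6.67 cm

6.67 cm


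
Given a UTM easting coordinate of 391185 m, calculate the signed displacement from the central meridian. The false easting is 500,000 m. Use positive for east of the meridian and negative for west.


displacement = 391185 - 500000 = -108815 m

-108815 m


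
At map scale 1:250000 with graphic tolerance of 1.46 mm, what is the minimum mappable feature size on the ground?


ground = 1.46 mm * 250000 / 1000 = 365.0 m

365.0 m


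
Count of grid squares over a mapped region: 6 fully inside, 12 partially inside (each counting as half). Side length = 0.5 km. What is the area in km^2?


effective squares = 6 + 12 * 0.5 = 12.0
area = 12.0 * 0.25 = 3.0 km^2

3.0 km^2


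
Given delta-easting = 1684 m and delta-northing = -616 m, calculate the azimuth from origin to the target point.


az = atan2(1684, -616) = 110.1 deg
adjusted to 0-360: 110.1 degrees

110.1 degrees


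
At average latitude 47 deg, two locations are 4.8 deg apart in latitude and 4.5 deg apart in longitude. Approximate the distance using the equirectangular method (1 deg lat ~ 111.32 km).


dlat_km = 4.8 * 111.32 = 534.336
dlon_km = 4.5 * 111.32 * cos(47) ≈ 341.64
dist = sqrt(534.336^2 + 341.64^2) ≈ 634.2 km

634.2 km


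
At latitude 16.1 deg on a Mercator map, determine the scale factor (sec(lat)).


SF = 1 / cos(16.1) = 1 / 0.960779 = 1.041

1.041


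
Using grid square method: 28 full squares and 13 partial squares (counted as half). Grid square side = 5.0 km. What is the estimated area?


effective squares = 28 + 13 * 0.5 = 34.5
area = 34.5 * 25.0 = 862.5 km^2

862.5 km^2


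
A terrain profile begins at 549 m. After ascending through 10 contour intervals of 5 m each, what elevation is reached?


elevation = 549 + 10 * 5 = 599 m

599 m


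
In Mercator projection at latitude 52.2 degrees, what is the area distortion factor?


area_distortion = 1/cos^2(52.2) = 2.662

2.662


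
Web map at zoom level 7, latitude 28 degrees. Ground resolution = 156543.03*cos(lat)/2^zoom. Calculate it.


res = 156543.03 * cos(28) / 2^7 = 156543.03 * 0.88294759 / 128 = 1079.84 m/pixel

1079.84 m/pixel


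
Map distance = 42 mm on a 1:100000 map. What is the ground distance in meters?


ground = 42 mm * 100000 / 1000 = 4200.0 m

4200.0 m


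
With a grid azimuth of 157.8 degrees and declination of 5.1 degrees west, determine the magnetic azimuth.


magnetic azimuth = grid azimuth - declination (east +ve)
mag_az = 157.8 - -5.1 = 162.9 degrees

162.9 degrees


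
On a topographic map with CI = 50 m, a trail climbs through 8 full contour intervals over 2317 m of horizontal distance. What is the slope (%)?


elevation change = 8 * 50 = 400 m
slope = 400 / 2317 * 100 = 17.3%

17.3%


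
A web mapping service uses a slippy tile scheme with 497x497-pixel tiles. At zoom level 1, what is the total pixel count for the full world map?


tiles per axis = 2^1 = 2
total tiles = 2^2 = 4
pixels per axis = 2 * 497 = 994
total pixels = 994^2 = 988036

988036 pixels


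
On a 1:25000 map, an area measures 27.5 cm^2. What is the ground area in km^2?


ground_area = 27.5 * (25000/100)^2 = 1718750.0 m^2 = 1.71875 km^2 ≈ 1.719 km^2

1.719 km^2


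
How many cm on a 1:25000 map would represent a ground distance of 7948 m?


map_cm = 7948 * 100 / 25000 = 31.792 cm ≈ 31.79 cm

31.79 cm


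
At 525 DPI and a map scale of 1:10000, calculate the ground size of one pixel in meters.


pixel_cm = 2.54 / 525 ≈ 0.004838 cm
ground = pixel_cm * 10000 / 100 = 2.54 * 10000 / (525 * 100) = 25400 / 52500 ≈ 0.48 m

0.48 m


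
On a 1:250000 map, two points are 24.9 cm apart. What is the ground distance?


ground = 24.9 cm * 250000 / 100 = 62250.0 m = 62.25 km

62.25 km


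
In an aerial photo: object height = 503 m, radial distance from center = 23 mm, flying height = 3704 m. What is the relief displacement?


d = h * r / H = 503 * 23 / 3704 = 3.12 mm

3.12 mm


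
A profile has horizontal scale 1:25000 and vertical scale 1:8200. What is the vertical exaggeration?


VE = horizontal_scale / vertical_scale = 25000 / 8200 ≈ 3.0

3.0x


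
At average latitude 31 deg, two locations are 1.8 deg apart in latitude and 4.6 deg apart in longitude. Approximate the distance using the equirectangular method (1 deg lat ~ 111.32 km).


dlat_km = 1.8 * 111.32 = 200.376
dlon_km = 4.6 * 111.32 * cos(31) ≈ 438.931
dist = sqrt(200.376^2 + 438.931^2) ≈ 482.5 km

482.5 km


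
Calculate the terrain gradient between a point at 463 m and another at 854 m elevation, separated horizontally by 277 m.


gradient = (854 - 463) / 277 = 391 / 277 = 1.4116

1.4116


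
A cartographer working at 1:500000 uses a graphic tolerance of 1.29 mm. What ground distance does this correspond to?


ground = 1.29 mm * 500000 / 1000 = 645.0 m

645.0 m


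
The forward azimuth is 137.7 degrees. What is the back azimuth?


back azimuth = (137.7 + 180) mod 360 = 317.7 degrees

317.7 degrees


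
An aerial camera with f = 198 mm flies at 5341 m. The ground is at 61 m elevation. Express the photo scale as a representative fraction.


scale = f / (H - h) = 198 mm / 5280 m = 198 / 5280000 = 1:26667

1:26667


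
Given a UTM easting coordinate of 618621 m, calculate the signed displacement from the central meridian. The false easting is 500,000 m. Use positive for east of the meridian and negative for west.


displacement = 618621 - 500000 = 118621 m

118621 m


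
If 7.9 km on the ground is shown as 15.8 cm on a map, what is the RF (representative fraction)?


ground = 7.9 km = 790000 cm; RF denominator = ground / map = 790000 / 15.8 = 50000; RF = 1:50000

1:50000


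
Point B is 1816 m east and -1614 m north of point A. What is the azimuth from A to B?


az = atan2(1816, -1614) = 131.6 deg
adjusted to 0-360: 131.6 degrees

131.6 degrees


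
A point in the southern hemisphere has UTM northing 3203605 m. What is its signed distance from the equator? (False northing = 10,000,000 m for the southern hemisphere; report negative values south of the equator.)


For southern: actual = 3203605 - 10000000 = -6796395 m

-6796395 m


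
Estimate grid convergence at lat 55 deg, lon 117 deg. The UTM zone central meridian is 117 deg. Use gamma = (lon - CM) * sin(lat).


gamma = (117 - 117) * sin(55) = 0 * 0.819152 = 0.0 degrees

0.0 degrees


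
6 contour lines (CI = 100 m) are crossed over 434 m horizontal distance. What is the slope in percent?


elevation change = 6 * 100 = 600 m
slope = 600 / 434 * 100 = 138.2%

138.2%


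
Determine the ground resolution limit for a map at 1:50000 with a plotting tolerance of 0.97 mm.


ground = 0.97 mm * 50000 / 1000 = 48.5 m

48.5 m


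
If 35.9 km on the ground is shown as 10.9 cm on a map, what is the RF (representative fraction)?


ground = 35.9 km = 3590000 cm; RF denominator = ground / map = 3590000 / 10.9 ≈ 329358; RF = 1:329358

1:329358


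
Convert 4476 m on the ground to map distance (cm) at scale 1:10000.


map_cm = 4476 * 100 / 10000 = 44.76 cm

44.76 cm


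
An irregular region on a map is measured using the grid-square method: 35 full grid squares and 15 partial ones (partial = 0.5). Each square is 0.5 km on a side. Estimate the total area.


effective squares = 35 + 15 * 0.5 = 42.5
area = 42.5 * 0.25 = 10.625 km^2

10.625 km^2


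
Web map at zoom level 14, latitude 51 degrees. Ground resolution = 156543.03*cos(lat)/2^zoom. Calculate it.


res = 156543.03 * cos(51) / 2^14 = 156543.03 * 0.62932039 / 16384 = 6.01 m/pixel

6.01 m/pixel


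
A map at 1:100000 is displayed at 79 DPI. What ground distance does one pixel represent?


pixel_cm = 2.54 / 79 ≈ 0.032152 cm
ground = pixel_cm * 100000 / 100 = 2.54 * 100000 / (79 * 100) = 254000 / 7900 ≈ 32.15 m

32.15 m


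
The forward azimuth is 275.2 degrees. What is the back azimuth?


back azimuth = (275.2 + 180) mod 360 = 95.2 degrees

95.2 degrees


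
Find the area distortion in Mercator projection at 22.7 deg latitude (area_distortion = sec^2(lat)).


area_distortion = 1/cos^2(22.7) = 1.175

1.175


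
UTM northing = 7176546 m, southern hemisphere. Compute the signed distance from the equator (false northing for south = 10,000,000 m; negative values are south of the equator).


For southern: actual = 7176546 - 10000000 = -2823454 m

-2823454 m


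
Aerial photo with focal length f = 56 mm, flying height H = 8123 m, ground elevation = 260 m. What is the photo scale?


scale = f / (H - h) = 56 mm / 7863 m = 56 / 7863000 = 1:140411

1:140411


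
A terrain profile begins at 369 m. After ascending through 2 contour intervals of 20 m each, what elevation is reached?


elevation = 369 + 2 * 20 = 409 m

409 m


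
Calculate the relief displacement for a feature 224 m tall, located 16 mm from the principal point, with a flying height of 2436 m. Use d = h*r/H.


d = h * r / H = 224 * 16 / 2436 = 1.47 mm

1.47 mm


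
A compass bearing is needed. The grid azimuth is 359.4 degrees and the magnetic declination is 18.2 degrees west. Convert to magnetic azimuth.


magnetic azimuth = grid azimuth - declination (east +ve)
mag_az = 359.4 - -18.2 = 17.6 degrees

17.6 degrees


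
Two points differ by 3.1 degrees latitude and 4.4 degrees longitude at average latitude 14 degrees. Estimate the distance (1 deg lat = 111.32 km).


dlat_km = 3.1 * 111.32 = 345.092
dlon_km = 4.4 * 111.32 * cos(14) ≈ 475.259
dist = sqrt(345.092^2 + 475.259^2) ≈ 587.3 km

587.3 km


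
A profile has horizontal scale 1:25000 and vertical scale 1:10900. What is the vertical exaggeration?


VE = horizontal_scale / vertical_scale = 25000 / 10900 ≈ 2.3

2.3x


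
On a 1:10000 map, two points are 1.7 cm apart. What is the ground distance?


ground = 1.7 cm * 10000 / 100 = 170.0 m

170.0 m


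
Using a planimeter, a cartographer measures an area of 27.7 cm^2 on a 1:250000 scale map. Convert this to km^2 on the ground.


ground_area = 27.7 * (250000/100)^2 = 173125000.0 m^2 = 173.125 km^2

173.125 km^2


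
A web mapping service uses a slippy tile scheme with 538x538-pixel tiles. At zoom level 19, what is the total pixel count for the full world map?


tiles per axis = 2^19 = 524288
total tiles = 524288^2 = 274877906944
pixels per axis = 524288 * 538 = 282066944
total pixels = 282066944^2 = 79561760897499136

79561760897499136 pixels


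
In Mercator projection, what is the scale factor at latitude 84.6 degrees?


SF = 1 / cos(84.6) = 1 / 0.094108 = 10.626

10.626


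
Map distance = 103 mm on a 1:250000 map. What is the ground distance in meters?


ground = 103 mm * 250000 / 1000 = 25750.0 m

25750.0 m


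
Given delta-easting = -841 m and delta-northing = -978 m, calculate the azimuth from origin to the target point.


az = atan2(-841, -978) = -139.3 deg
adjusted to 0-360: 220.7 degrees

220.7 degrees


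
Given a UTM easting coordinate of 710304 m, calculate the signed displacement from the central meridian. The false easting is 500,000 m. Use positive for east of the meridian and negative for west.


displacement = 710304 - 500000 = 210304 m

210304 m


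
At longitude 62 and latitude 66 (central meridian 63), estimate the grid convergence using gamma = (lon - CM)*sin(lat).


gamma = (62 - 63) * sin(66) = -1 * 0.913545 = -0.914 degrees

-0.914 degrees


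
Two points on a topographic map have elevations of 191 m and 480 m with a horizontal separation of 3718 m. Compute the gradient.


gradient = (480 - 191) / 3718 = 289 / 3718 = 0.0777

0.0777


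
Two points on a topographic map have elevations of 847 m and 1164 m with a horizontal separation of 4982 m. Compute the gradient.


gradient = (1164 - 847) / 4982 = 317 / 4982 = 0.0636

0.0636


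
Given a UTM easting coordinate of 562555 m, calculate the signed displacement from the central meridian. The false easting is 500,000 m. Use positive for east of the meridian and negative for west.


displacement = 562555 - 500000 = 62555 m

62555 m


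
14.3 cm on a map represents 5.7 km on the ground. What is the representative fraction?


ground = 5.7 km = 570000 cm; RF denominator = ground / map = 570000 / 14.3 ≈ 39860; RF = 1:39860

1:39860


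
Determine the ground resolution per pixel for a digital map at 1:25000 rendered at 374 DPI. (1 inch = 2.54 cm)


pixel_cm = 2.54 / 374 ≈ 0.006791 cm
ground = pixel_cm * 25000 / 100 = 2.54 * 25000 / (374 * 100) = 63500 / 37400 ≈ 1.7 m

1.7 m


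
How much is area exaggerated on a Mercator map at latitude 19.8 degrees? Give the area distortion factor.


area_distortion = 1/cos^2(19.8) = 1.13

1.13


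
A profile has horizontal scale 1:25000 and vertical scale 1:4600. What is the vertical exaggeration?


VE = horizontal_scale / vertical_scale = 25000 / 4600 ≈ 5.4

5.4x


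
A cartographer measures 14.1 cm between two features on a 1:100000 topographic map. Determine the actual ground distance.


ground = 14.1 cm * 100000 / 100 = 14100.0 m = 14.1 km

14.1 km


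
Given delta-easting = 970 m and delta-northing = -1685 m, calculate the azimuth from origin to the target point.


az = atan2(970, -1685) = 150.1 deg
adjusted to 0-360: 150.1 degrees

150.1 degrees


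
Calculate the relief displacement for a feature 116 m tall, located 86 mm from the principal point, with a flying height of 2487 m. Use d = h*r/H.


d = h * r / H = 116 * 86 / 2487 = 4.01 mm

4.01 mm


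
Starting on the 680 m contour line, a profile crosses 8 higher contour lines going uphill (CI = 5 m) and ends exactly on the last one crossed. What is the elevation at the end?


elevation = 680 + 8 * 5 = 720 m

720 m


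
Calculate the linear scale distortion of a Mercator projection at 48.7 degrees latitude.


SF = 1 / cos(48.7) = 1 / 0.660002 = 1.515

1.515


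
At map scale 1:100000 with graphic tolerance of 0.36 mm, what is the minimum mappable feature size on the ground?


ground = 0.36 mm * 100000 / 1000 = 36.0 m

36.0 m


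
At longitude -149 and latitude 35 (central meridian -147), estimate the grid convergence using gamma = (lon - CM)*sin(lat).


gamma = (-149 - -147) * sin(35) = -2 * 0.573576 = -1.147 degrees

-1.147 degrees


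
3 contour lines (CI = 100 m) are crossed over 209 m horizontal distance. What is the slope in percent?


elevation change = 3 * 100 = 300 m
slope = 300 / 209 * 100 = 143.5%

143.5%


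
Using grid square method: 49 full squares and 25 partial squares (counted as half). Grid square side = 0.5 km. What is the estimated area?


effective squares = 49 + 25 * 0.5 = 61.5
area = 61.5 * 0.25 = 15.375 km^2

15.375 km^2


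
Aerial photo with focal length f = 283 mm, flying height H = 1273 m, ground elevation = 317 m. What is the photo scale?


scale = f / (H - h) = 283 mm / 956 m = 283 / 956000 = 1:3378

1:3378


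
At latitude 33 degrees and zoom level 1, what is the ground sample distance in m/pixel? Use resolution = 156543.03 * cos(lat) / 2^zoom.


res = 156543.03 * cos(33) / 2^1 = 156543.03 * 0.83867057 / 2 = 65644.02 m/pixel

65644.02 m/pixel


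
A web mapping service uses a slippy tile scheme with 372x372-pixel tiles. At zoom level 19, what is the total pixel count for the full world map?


tiles per axis = 2^19 = 524288
total tiles = 524288^2 = 274877906944
pixels per axis = 524288 * 372 = 195035136
total pixels = 195035136^2 = 38038704274538496

38038704274538496 pixels


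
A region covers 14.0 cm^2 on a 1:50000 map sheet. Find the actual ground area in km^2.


ground_area = 14.0 * (50000/100)^2 = 3500000.0 m^2 = 3.5 km^2

3.5 km^2


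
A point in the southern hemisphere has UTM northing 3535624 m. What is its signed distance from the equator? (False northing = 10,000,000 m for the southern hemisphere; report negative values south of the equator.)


For southern: actual = 3535624 - 10000000 = -6464376 m

-6464376 m


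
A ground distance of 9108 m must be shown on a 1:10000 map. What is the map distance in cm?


map_cm = 9108 * 100 / 10000 = 91.08 cm

91.08 cm


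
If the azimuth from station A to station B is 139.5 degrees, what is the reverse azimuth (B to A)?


back azimuth = (139.5 + 180) mod 360 = 319.5 degrees

319.5 degrees


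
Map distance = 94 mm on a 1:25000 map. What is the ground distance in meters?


ground = 94 mm * 25000 / 1000 = 2350.0 m

2350.0 m


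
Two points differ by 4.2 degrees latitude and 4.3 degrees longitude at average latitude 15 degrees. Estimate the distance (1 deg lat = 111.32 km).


dlat_km = 4.2 * 111.32 = 467.544
dlon_km = 4.3 * 111.32 * cos(15) ≈ 462.366
dist = sqrt(467.544^2 + 462.366^2) ≈ 657.6 km

657.6 km


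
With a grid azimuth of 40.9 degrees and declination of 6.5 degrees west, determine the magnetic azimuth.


magnetic azimuth = grid azimuth - declination (east +ve)
mag_az = 40.9 - -6.5 = 47.4 degrees

47.4 degrees


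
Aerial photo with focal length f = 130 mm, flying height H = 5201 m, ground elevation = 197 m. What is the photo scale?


scale = f / (H - h) = 130 mm / 5004 m = 130 / 5004000 = 1:38492

1:38492


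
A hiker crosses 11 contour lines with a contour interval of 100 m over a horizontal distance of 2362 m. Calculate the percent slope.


elevation change = 11 * 100 = 1100 m
slope = 1100 / 2362 * 100 = 46.6%

46.6%


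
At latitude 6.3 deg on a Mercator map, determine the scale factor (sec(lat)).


SF = 1 / cos(6.3) = 1 / 0.993961 = 1.006

1.006


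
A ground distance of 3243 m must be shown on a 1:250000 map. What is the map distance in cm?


map_cm = 3243 * 100 / 250000 = 1.2972 cm ≈ 1.3 cm

1.3 cm


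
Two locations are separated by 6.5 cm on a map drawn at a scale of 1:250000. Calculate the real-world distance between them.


ground = 6.5 cm * 250000 / 100 = 16250.0 m = 16.25 km

16.25 km


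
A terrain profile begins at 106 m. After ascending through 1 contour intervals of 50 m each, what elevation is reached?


elevation = 106 + 1 * 50 = 156 m

156 m


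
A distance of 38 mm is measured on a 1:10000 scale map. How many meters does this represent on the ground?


ground = 38 mm * 10000 / 1000 = 380.0 m

380.0 m


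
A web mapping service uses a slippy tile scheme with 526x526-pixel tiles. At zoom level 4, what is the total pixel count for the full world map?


tiles per axis = 2^4 = 16
total tiles = 16^2 = 256
pixels per axis = 16 * 526 = 8416
total pixels = 8416^2 = 70829056

70829056 pixels


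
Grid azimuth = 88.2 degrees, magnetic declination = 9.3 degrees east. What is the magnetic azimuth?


magnetic azimuth = grid azimuth - declination (east +ve)
mag_az = 88.2 - 9.3 = 78.9 degrees

78.9 degrees


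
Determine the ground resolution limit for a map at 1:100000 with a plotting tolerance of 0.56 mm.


ground = 0.56 mm * 100000 / 1000 = 56.0 m

56.0 m


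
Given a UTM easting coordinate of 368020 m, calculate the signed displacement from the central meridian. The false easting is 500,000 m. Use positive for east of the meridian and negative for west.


displacement = 368020 - 500000 = -131980 m

-131980 m


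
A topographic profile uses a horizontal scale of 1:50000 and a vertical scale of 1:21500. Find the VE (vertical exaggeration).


VE = horizontal_scale / vertical_scale = 50000 / 21500 ≈ 2.3

2.3x


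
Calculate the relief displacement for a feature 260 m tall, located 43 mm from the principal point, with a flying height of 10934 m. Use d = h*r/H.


d = h * r / H = 260 * 43 / 10934 = 1.02 mm

1.02 mm


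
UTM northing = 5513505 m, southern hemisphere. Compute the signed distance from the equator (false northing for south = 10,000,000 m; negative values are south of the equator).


For southern: actual = 5513505 - 10000000 = -4486495 m

-4486495 m


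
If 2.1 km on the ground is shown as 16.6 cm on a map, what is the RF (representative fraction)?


ground = 2.1 km = 210000 cm; RF denominator = ground / map = 210000 / 16.6 ≈ 12651; RF = 1:12651

1:12651


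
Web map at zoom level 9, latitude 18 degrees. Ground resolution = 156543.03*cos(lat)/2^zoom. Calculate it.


res = 156543.03 * cos(18) / 2^9 = 156543.03 * 0.95105652 / 512 = 290.78 m/pixel

290.78 m/pixel


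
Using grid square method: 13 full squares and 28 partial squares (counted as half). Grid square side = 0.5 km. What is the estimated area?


effective squares = 13 + 28 * 0.5 = 27.0
area = 27.0 * 0.25 = 6.75 km^2

6.75 km^2


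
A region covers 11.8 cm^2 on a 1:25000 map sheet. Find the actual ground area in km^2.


ground_area = 11.8 * (25000/100)^2 = 737500.0 m^2 = 0.7375 km^2 ≈ 0.738 km^2

0.738 km^2


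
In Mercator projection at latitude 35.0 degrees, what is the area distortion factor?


area_distortion = 1/cos^2(35.0) = 1.49

1.49


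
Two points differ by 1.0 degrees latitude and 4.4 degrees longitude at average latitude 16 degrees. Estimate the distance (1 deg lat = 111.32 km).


dlat_km = 1.0 * 111.32 = 111.32
dlon_km = 4.4 * 111.32 * cos(16) ≈ 470.834
dist = sqrt(111.32^2 + 470.834^2) ≈ 483.8 km

483.8 km


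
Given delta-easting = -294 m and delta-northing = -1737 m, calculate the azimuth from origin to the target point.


az = atan2(-294, -1737) = -170.4 deg
adjusted to 0-360: 189.6 degrees

189.6 degrees


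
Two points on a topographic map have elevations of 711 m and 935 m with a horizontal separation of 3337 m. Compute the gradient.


gradient = (935 - 711) / 3337 = 224 / 3337 = 0.0671

0.0671


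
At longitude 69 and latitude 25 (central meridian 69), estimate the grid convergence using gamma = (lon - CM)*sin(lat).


gamma = (69 - 69) * sin(25) = 0 * 0.422618 = 0.0 degrees

0.0 degrees


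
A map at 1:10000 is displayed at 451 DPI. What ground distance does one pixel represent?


pixel_cm = 2.54 / 451 ≈ 0.005632 cm
ground = pixel_cm * 10000 / 100 = 2.54 * 10000 / (451 * 100) = 25400 / 45100 ≈ 0.56 m

0.56 m


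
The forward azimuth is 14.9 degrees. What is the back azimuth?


back azimuth = (14.9 + 180) mod 360 = 194.9 degrees

194.9 degrees


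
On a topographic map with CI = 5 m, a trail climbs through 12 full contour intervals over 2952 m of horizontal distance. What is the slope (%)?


elevation change = 12 * 5 = 60 m
slope = 60 / 2952 * 100 = 2.0%

2.0%


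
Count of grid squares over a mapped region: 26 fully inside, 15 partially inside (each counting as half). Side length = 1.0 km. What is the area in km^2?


effective squares = 26 + 15 * 0.5 = 33.5
area = 33.5 * 1.0 = 33.5 km^2

33.5 km^2


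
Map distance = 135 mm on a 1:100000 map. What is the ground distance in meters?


ground = 135 mm * 100000 / 1000 = 13500.0 m

13500.0 m


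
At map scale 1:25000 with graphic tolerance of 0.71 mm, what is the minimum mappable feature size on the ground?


ground = 0.71 mm * 25000 / 1000 = 17.75 m

17.75 m


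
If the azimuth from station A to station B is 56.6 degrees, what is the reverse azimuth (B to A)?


back azimuth = (56.6 + 180) mod 360 = 236.6 degrees

236.6 degrees


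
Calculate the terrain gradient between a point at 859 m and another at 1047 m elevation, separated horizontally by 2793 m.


gradient = (1047 - 859) / 2793 = 188 / 2793 = 0.0673

0.0673


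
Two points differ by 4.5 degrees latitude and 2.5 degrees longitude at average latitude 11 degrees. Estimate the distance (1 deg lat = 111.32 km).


dlat_km = 4.5 * 111.32 = 500.94
dlon_km = 2.5 * 111.32 * cos(11) ≈ 273.187
dist = sqrt(500.94^2 + 273.187^2) ≈ 570.6 km

570.6 km


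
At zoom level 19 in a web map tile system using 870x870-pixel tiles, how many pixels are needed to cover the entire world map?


tiles per axis = 2^19 = 524288
total tiles = 524288^2 = 274877906944
pixels per axis = 524288 * 870 = 456130560
total pixels = 456130560^2 = 208055087765913600

208055087765913600 pixels


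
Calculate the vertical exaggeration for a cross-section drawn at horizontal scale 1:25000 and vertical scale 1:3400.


VE = horizontal_scale / vertical_scale = 25000 / 3400 ≈ 7.4

7.4x


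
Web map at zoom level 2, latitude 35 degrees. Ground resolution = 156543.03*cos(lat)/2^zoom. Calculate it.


res = 156543.03 * cos(35) / 2^2 = 156543.03 * 0.81915204 / 4 = 32058.14 m/pixel

32058.14 m/pixel


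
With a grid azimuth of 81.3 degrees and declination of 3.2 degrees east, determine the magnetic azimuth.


magnetic azimuth = grid azimuth - declination (east +ve)
mag_az = 81.3 - 3.2 = 78.1 degrees

78.1 degrees


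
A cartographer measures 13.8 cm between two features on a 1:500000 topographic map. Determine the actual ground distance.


ground = 13.8 cm * 500000 / 100 = 69000.0 m = 69.0 km

69.0 km


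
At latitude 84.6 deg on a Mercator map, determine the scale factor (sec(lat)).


SF = 1 / cos(84.6) = 1 / 0.094108 = 10.626

10.626


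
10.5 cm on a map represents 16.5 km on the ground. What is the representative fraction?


ground = 16.5 km = 1650000 cm; RF denominator = ground / map = 1650000 / 10.5 ≈ 157143; RF = 1:157143

1:157143


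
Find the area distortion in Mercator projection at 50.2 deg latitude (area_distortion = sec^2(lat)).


area_distortion = 1/cos^2(50.2) = 2.441

2.441


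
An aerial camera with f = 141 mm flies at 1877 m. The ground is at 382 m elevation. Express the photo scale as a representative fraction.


scale = f / (H - h) = 141 mm / 1495 m = 141 / 1495000 = 1:10603

1:10603


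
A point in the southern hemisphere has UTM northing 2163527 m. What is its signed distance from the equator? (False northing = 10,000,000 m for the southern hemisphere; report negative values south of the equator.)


For southern: actual = 2163527 - 10000000 = -7836473 m

-7836473 m


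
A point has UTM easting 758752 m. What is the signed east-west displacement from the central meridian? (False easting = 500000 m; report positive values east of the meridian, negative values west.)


displacement = 758752 - 500000 = 258752 m

258752 m


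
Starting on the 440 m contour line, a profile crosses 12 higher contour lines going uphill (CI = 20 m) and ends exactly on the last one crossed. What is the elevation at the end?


elevation = 440 + 12 * 20 = 680 m

680 m


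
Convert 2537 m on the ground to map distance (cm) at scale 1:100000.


map_cm = 2537 * 100 / 100000 = 2.537 cm ≈ 2.54 cm

2.54 cm


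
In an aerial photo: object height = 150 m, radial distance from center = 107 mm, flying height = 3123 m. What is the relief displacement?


d = h * r / H = 150 * 107 / 3123 = 5.14 mm

5.14 mm


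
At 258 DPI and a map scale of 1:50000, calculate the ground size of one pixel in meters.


pixel_cm = 2.54 / 258 ≈ 0.009845 cm
ground = pixel_cm * 50000 / 100 = 2.54 * 50000 / (258 * 100) = 127000 / 25800 ≈ 4.92 m

4.92 m


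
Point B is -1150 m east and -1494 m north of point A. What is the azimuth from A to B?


az = atan2(-1150, -1494) = -142.4 deg
adjusted to 0-360: 217.6 degrees

217.6 degrees


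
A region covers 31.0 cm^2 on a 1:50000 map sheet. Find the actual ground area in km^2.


ground_area = 31.0 * (50000/100)^2 = 7750000.0 m^2 = 7.75 km^2

7.75 km^2


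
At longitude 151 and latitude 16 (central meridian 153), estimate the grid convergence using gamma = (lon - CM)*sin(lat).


gamma = (151 - 153) * sin(16) = -2 * 0.275637 = -0.551 degrees

-0.551 degrees


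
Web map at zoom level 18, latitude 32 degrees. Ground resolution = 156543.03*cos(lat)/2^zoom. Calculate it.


res = 156543.03 * cos(32) / 2^18 = 156543.03 * 0.8480481 / 262144 = 0.51 m/pixel

0.51 m/pixel


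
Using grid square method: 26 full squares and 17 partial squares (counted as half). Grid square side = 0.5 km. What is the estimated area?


effective squares = 26 + 17 * 0.5 = 34.5
area = 34.5 * 0.25 = 8.625 km^2

8.625 km^2


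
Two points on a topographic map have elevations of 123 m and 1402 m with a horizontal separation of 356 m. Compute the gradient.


gradient = (1402 - 123) / 356 = 1279 / 356 = 3.5927

3.5927


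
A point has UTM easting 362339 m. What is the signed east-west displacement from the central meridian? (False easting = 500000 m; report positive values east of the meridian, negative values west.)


displacement = 362339 - 500000 = -137661 m

-137661 m


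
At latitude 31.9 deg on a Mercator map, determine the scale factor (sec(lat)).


SF = 1 / cos(31.9) = 1 / 0.848972 = 1.178

1.178


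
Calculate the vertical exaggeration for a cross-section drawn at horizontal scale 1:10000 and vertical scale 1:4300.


VE = horizontal_scale / vertical_scale = 10000 / 4300 ≈ 2.3

2.3x


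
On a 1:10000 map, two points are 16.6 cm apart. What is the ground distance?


ground = 16.6 cm * 10000 / 100 = 1660.0 m = 1.66 km

1.66 km


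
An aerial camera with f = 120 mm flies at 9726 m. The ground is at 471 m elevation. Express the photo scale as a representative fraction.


scale = f / (H - h) = 120 mm / 9255 m = 120 / 9255000 = 1:77125

1:77125


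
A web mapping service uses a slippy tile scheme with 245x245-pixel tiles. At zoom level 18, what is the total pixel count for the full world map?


tiles per axis = 2^18 = 262144
total tiles = 262144^2 = 68719476736
pixels per axis = 262144 * 245 = 64225280
total pixels = 64225280^2 = 4124886591078400

4124886591078400 pixels


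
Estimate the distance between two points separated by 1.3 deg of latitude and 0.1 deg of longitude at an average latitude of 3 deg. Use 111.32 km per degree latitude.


dlat_km = 1.3 * 111.32 = 144.716
dlon_km = 0.1 * 111.32 * cos(3) ≈ 11.117
dist = sqrt(144.716^2 + 11.117^2) ≈ 145.1 km

145.1 km


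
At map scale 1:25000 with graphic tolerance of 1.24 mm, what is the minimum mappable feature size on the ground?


ground = 1.24 mm * 25000 / 1000 = 31.0 m

31.0 m


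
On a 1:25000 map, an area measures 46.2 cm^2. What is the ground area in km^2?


ground_area = 46.2 * (25000/100)^2 = 2887500.0 m^2 = 2.8875 km^2 ≈ 2.888 km^2

2.888 km^2


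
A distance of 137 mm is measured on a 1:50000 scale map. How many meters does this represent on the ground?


ground = 137 mm * 50000 / 1000 = 6850.0 m

6850.0 m


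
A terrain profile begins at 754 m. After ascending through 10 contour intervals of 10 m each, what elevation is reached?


elevation = 754 + 10 * 10 = 854 m

854 m


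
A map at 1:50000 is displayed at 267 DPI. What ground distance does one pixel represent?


pixel_cm = 2.54 / 267 ≈ 0.009513 cm
ground = pixel_cm * 50000 / 100 = 2.54 * 50000 / (267 * 100) = 127000 / 26700 ≈ 4.76 m

4.76 m


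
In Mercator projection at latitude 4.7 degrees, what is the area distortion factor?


area_distortion = 1/cos^2(4.7) = 1.007

1.007


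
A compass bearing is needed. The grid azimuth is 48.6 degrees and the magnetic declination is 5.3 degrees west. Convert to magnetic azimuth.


magnetic azimuth = grid azimuth - declination (east +ve)
mag_az = 48.6 - -5.3 = 53.9 degrees

53.9 degrees


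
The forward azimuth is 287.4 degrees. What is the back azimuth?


back azimuth = (287.4 + 180) mod 360 = 107.4 degrees

107.4 degrees


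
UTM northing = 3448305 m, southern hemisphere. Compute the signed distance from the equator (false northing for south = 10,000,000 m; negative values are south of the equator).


For southern: actual = 3448305 - 10000000 = -6551695 m

-6551695 m


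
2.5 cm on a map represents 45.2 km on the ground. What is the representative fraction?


ground = 45.2 km = 4520000 cm; RF denominator = ground / map = 4520000 / 2.5 = 1808000; RF = 1:1808000

1:1808000


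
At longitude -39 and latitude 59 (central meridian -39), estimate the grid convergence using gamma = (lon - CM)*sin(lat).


gamma = (-39 - -39) * sin(59) = 0 * 0.857167 = 0.0 degrees

0.0 degrees


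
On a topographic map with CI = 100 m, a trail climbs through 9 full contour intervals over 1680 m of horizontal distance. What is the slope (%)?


elevation change = 9 * 100 = 900 m
slope = 900 / 1680 * 100 = 53.6%

53.6%


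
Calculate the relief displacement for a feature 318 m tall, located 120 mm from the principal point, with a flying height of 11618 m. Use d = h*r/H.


d = h * r / H = 318 * 120 / 11618 = 3.28 mm

3.28 mm


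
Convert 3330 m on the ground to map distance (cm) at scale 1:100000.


map_cm = 3330 * 100 / 100000 = 3.33 cm

3.33 cm


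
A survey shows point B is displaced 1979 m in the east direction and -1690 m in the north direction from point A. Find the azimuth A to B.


az = atan2(1979, -1690) = 130.5 deg
adjusted to 0-360: 130.5 degrees

130.5 degrees
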